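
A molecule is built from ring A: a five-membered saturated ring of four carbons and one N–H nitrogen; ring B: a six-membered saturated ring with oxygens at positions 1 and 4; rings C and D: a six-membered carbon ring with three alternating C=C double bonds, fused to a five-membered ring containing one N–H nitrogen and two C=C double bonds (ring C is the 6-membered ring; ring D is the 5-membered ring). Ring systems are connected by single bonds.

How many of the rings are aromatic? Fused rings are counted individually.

Ring A has only sp³ atoms, so it is not fully conjugated — not aromatic (pyrrolidine).
Ring B has only sp³ atoms, so it is not fully conjugated — not aromatic (1,4-dioxane).
Rings C and D form a fused bicyclic system (with one N–H) with 9 sp² atoms and 10 π electrons from ring double bonds plus a heteroatom lone pair. 10 = 4(2)+2, so the system is aromatic and both rings count as aromatic (indole).
Aromatic: C, D. Total: 2.

2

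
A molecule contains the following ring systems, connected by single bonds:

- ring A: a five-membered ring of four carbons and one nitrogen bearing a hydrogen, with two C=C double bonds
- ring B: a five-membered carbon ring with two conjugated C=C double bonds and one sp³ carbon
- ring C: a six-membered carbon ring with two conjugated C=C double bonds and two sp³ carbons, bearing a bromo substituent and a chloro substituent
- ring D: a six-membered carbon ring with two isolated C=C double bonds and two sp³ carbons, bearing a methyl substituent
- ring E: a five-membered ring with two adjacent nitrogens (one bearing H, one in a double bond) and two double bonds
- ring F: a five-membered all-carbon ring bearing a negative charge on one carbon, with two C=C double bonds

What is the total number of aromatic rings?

3

Ring A is fully conjugated (every ring atom contributes a p orbital); 2 ring double bonds (4 π electrons) plus a heteroatom lone pair (2) give 6 π electrons. Since 6 = 4n+2 (n=1), ring A is aromatic (pyrrole).
Ring B has one sp³ carbon, so it is not fully conjugated — not aromatic (cyclopentadiene).
Ring C has two sp³ carbons, so it is not fully conjugated — not aromatic (1,3-cyclohexadiene).
Ring D has two sp³ carbons, so it is not fully conjugated — not aromatic (1,4-cyclohexadiene).
Ring E is planar and fully conjugated; 2 ring double bonds (4 π electrons) plus a heteroatom lone pair (2) give 6 π electrons. Since 6 = 4n+2 (n=1), ring E is aromatic (pyrazole).
Ring F is planar and fully conjugated; 2 ring double bonds (4 π electrons) plus the carbanion lone pair (2) give 6 π electrons. 6 = 4(1)+2, so ring F is aromatic (cyclopentadienyl anion).
Aromatic: A, E, F. Total: 3.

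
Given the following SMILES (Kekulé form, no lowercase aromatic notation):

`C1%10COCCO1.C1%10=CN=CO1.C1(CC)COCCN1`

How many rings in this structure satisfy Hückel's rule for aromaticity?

The SMILES encodes a six-membered saturated ring with oxygens at positions 1 and 4; a five-membered ring with an oxygen at position 1 and a nitrogen at position 3 (in a C=N bond), with two double bonds; a six-membered saturated ring with an oxygen and an N–H nitrogen at positions 1 and 4.
The 6-membered ring with two oxygens (1,4) has only sp³ atoms, so it is not fully conjugated — not aromatic (1,4-dioxane).
The 5-membered ring with one oxygen and one =N– is planar and fully conjugated; 2 ring double bonds (4 π electrons) plus a heteroatom lone pair (2) give 6 π electrons. Since 6 = 4n+2 (n=1), it is aromatic (oxazole).
The 6-membered ring with one oxygen and one N–H (1,4) has only sp³ atoms, so it is not fully conjugated — not aromatic (morpholine).
1 of the 3 rings is aromatic. Total: 1.

1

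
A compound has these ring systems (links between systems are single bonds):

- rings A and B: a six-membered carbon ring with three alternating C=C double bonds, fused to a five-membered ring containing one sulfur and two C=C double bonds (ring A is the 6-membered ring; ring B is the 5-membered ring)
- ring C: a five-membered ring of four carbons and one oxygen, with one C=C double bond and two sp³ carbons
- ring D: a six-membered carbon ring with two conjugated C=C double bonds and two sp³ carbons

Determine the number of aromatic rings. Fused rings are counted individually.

Rings A and B form a fused bicyclic system (with one sulfur) with 9 sp² atoms and 10 π electrons from ring double bonds plus a heteroatom lone pair. 10 = 4(2)+2, so the system is aromatic and both rings count as aromatic (benzothiophene).
Ring C has two sp³ carbons, so it is not fully conjugated — not aromatic (2,3-dihydrofuran).
Ring D has two sp³ carbons, so it is not fully conjugated — not aromatic (1,3-cyclohexadiene).
Aromatic: A, B. Total: 2.

2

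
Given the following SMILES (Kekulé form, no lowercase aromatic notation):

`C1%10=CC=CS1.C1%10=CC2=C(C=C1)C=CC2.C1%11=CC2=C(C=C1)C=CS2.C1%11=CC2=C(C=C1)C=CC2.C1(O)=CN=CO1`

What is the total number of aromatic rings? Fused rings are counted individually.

The SMILES encodes a five-membered ring of four carbons and one sulfur, with two C=C double bonds; a six-membered carbon ring with three alternating C=C double bonds, fused to a five-membered carbon ring containing one C=C double bond and one sp³ carbon; a six-membered carbon ring with three alternating C=C double bonds, fused to a five-membered ring containing one sulfur and two C=C double bonds; a six-membered carbon ring with three alternating C=C double bonds, fused to a five-membered carbon ring containing one C=C double bond and one sp³ carbon; a five-membered ring with an oxygen at position 1 and a nitrogen at position 3 (in a C=N bond), with two double bonds.
The 5-membered ring with one sulfur has a continuous p-orbital overlap around the ring; 2 ring double bonds (4 π electrons) plus a heteroatom lone pair (2) give 6 π electrons. That satisfies 4n+2 with n=1, so it is aromatic (thiophene).
The 6-membered ring has a continuous p-orbital overlap around the ring; 3 ring double bonds give 6 π electrons. Since 6 = 4n+2 (n=1), it is aromatic (benzene ring).
The 5-membered ring has one sp³ carbon, so it is not fully conjugated — not aromatic (cyclopentene ring).
The fused 6/5-membered bicyclic (with one sulfur) is a single π system with 9 sp² atoms and 10 π electrons from ring double bonds plus a heteroatom lone pair. 10 = 4(2)+2, so the system is aromatic and both rings count as aromatic (benzothiophene).
The second 6-membered ring is fully conjugated (every ring atom contributes a p orbital); 3 ring double bonds give 6 π electrons. Since 6 = 4n+2 (n=1), it is aromatic (benzene ring).
The second 5-membered ring has one sp³ carbon, so it is not fully conjugated — not aromatic (cyclopentene ring).
The 5-membered ring with one oxygen and one =N– is fully conjugated (every ring atom contributes a p orbital); 2 ring double bonds (4 π electrons) plus a heteroatom lone pair (2) give 6 π electrons. 6 = 4(1)+2, so it is aromatic (oxazole).
6 of the 8 rings are aromatic. Total: 6.

6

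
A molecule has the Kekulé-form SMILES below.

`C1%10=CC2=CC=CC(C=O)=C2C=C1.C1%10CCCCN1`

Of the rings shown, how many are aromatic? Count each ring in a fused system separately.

The SMILES encodes two fused six-membered carbon rings, each with three alternating C=C double bonds; a six-membered saturated ring of five carbons and one N–H nitrogen.
The fused 6/6-membered bicyclic is a single π system with 10 sp² atoms and 10 π electrons from ring double bonds. 10 = 4(2)+2, so the system is aromatic and both rings count as aromatic (naphthalene).
The 6-membered ring with one N–H has only sp³ atoms, so it is not fully conjugated — not aromatic (piperidine).
2 of the 3 rings are aromatic. Total: 2.

2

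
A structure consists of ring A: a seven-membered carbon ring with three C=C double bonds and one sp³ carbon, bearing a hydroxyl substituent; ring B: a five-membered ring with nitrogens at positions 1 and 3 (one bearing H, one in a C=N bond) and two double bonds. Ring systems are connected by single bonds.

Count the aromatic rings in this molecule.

Ring A has one sp³ carbon, so it is not fully conjugated — not aromatic (cycloheptatriene).
Ring B is fully conjugated (every ring atom contributes a p orbital); 2 ring double bonds (4 π electrons) plus a heteroatom lone pair (2) give 6 π electrons. That satisfies 4n+2 with n=1, so ring B is aromatic (imidazole).
Aromatic: B. Total: 1.

1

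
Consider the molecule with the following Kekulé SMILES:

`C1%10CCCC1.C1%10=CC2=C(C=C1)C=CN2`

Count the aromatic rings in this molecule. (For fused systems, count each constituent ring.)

2

The SMILES encodes a five-membered saturated carbon ring; a six-membered carbon ring with three alternating C=C double bonds, fused to a five-membered ring containing one N–H nitrogen and two C=C double bonds.
The 5-membered ring has only sp³ atoms, so it is not fully conjugated — not aromatic (cyclopentane).
The fused 6/5-membered bicyclic (with one N–H) is a single π system with 9 sp² atoms and 10 π electrons from ring double bonds plus a heteroatom lone pair. 10 = 4(2)+2, so the system is aromatic and both rings count as aromatic (indole).
2 of the 3 rings are aromatic. Total: 2.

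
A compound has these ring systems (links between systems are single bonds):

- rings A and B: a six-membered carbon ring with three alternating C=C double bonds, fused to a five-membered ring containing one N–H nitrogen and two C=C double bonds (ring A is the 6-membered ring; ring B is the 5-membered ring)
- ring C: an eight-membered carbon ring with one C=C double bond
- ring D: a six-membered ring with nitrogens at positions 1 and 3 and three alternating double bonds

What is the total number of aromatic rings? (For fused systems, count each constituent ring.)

3

Rings A and B form a fused bicyclic system (with one N–H) with 9 sp² atoms and 10 π electrons from ring double bonds plus a heteroatom lone pair. 10 = 4(2)+2, so the system is aromatic and both rings count as aromatic (indole).
Ring C has six sp³ carbons, so it is not fully conjugated — not aromatic (cyclooctene).
Ring D is fully conjugated (every ring atom contributes a p orbital); 3 ring double bonds give 6 π electrons. Since 6 = 4n+2 (n=1), ring D is aromatic (pyrimidine).
Aromatic: A, B, D. Total: 3.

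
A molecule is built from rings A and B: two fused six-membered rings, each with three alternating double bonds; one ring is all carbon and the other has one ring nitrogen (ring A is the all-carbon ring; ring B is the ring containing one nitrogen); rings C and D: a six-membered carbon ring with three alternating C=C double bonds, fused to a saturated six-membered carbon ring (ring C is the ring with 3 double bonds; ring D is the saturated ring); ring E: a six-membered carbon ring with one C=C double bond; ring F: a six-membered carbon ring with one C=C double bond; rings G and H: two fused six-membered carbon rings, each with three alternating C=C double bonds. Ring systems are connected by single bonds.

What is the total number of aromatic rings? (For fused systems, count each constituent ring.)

5

Rings A and B form a fused bicyclic system (with one nitrogen) with 10 sp² atoms and 10 π electrons from ring double bonds. 10 = 4(2)+2, so the system is aromatic and both rings count as aromatic (quinoline).
Ring C is fully conjugated (every ring atom contributes a p orbital); 3 ring double bonds give 6 π electrons. 6 = 4(1)+2, so ring C is aromatic (benzene ring).
Ring D has four sp³ carbons, so it is not fully conjugated — not aromatic (cyclohexane ring).
Ring E has four sp³ carbons, so it is not fully conjugated — not aromatic (cyclohexene).
Ring F has four sp³ carbons, so it is not fully conjugated — not aromatic (cyclohexene).
Rings G and H form a fused bicyclic system with 10 sp² atoms and 10 π electrons from ring double bonds. 10 = 4(2)+2, so the system is aromatic and both rings count as aromatic (naphthalene).
Aromatic: A, B, C, G, H. Total: 5.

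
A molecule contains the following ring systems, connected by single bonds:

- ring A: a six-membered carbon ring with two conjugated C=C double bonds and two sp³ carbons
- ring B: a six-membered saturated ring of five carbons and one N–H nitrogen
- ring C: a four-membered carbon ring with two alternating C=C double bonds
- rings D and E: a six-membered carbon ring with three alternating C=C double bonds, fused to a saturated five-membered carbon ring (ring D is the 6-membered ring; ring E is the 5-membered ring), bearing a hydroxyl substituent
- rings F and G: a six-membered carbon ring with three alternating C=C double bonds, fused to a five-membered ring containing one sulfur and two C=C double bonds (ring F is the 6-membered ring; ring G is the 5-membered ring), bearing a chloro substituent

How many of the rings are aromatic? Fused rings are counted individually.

Ring A has two sp³ carbons, so it is not fully conjugated — not aromatic (1,3-cyclohexadiene).
Ring B has only sp³ atoms, so it is not fully conjugated — not aromatic (piperidine).
Ring C has only sp² ring atoms; a planar conformation would have a fully conjugated π system of 4 electrons. But 4 = 4(1), which is 4n not 4n+2, so ring C is not aromatic (cyclobutadiene) — cyclobutadiene is antiaromatic and distorts to a rectangle.
Ring D is fully conjugated (every ring atom contributes a p orbital); 3 ring double bonds give 6 π electrons. Since 6 = 4n+2 (n=1), ring D is aromatic (benzene ring).
Ring E has three sp³ carbons, so it is not fully conjugated — not aromatic (cyclopentane ring).
Rings F and G form a fused bicyclic system (with one sulfur) with 9 sp² atoms and 10 π electrons from ring double bonds plus a heteroatom lone pair. 10 = 4(2)+2, so the system is aromatic and both rings count as aromatic (benzothiophene).
Aromatic: D, F, G. Total: 3.

3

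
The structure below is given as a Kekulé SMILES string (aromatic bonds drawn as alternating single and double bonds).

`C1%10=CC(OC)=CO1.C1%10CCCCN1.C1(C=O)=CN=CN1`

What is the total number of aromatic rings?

2

The SMILES encodes a five-membered ring of four carbons and one oxygen, with two C=C double bonds; a six-membered saturated ring of five carbons and one N–H nitrogen; a five-membered ring with nitrogens at positions 1 and 3 (one bearing H, one in a C=N bond) and two double bonds.
The 5-membered ring with one oxygen is planar and fully conjugated; 2 ring double bonds (4 π electrons) plus a heteroatom lone pair (2) give 6 π electrons. Since 6 = 4n+2 (n=1), it is aromatic (furan).
The 6-membered ring with one N–H has only sp³ atoms, so it is not fully conjugated — not aromatic (piperidine).
The 5-membered ring with two nitrogens (one N–H, one =N–) is fully conjugated (every ring atom contributes a p orbital); 2 ring double bonds (4 π electrons) plus a heteroatom lone pair (2) give 6 π electrons. 6 = 4(1)+2, so it is aromatic (imidazole).
2 of the 3 rings are aromatic. Total: 2.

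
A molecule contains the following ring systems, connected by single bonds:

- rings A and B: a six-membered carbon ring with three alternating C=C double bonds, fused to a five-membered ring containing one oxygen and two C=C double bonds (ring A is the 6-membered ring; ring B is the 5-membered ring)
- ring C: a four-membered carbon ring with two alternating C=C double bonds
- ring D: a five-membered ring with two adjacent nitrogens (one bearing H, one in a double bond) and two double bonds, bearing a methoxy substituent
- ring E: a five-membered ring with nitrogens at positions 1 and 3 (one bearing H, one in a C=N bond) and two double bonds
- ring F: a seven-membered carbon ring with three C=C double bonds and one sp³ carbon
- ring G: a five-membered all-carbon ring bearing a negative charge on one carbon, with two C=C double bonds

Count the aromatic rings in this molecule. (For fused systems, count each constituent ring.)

Rings A and B form a fused bicyclic system (with one oxygen) with 9 sp² atoms and 10 π electrons from ring double bonds plus a heteroatom lone pair. 10 = 4(2)+2, so the system is aromatic and both rings count as aromatic (benzofuran).
Ring C has only sp² ring atoms; a planar conformation would have a fully conjugated π system of 4 electrons. But 4 = 4(1), which is 4n not 4n+2, so ring C is not aromatic (cyclobutadiene) — cyclobutadiene is antiaromatic and distorts to a rectangle.
Ring D is planar and fully conjugated; 2 ring double bonds (4 π electrons) plus a heteroatom lone pair (2) give 6 π electrons. Since 6 = 4n+2 (n=1), ring D is aromatic (pyrazole).
Ring E is fully conjugated (every ring atom contributes a p orbital); 2 ring double bonds (4 π electrons) plus a heteroatom lone pair (2) give 6 π electrons. That satisfies 4n+2 with n=1, so ring E is aromatic (imidazole).
Ring F has one sp³ carbon, so it is not fully conjugated — not aromatic (cycloheptatriene).
Ring G has a continuous p-orbital overlap around the ring; 2 ring double bonds (4 π electrons) plus the carbanion lone pair (2) give 6 π electrons. That satisfies 4n+2 with n=1, so ring G is aromatic (cyclopentadienyl anion).
Aromatic: A, B, D, E, G. Total: 5.

5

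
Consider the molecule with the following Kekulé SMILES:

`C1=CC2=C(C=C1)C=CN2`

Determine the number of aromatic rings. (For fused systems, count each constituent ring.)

The SMILES encodes a six-membered carbon ring with three alternating C=C double bonds, fused to a five-membered ring containing one N–H nitrogen and two C=C double bonds.
The fused 6/5-membered bicyclic (with one N–H) is a single π system with 9 sp² atoms and 10 π electrons from ring double bonds plus a heteroatom lone pair. 10 = 4(2)+2, so the system is aromatic and both rings count as aromatic (indole).
2 of the 2 rings are aromatic. Total: 2.

2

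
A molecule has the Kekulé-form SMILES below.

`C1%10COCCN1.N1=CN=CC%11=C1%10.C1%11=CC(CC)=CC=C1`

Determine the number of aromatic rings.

2

The SMILES encodes a six-membered saturated ring with an oxygen and an N–H nitrogen at positions 1 and 4; a six-membered ring with nitrogens at positions 1 and 3 and three alternating double bonds; a six-membered carbon ring with three alternating C=C double bonds.
The 6-membered ring with one oxygen and one N–H (1,4) has only sp³ atoms, so it is not fully conjugated — not aromatic (morpholine).
The 6-membered ring with two nitrogens (1,3) is fully conjugated (every ring atom contributes a p orbital); 3 ring double bonds give 6 π electrons. Since 6 = 4n+2 (n=1), it is aromatic (pyrimidine).
The 6-membered ring is fully conjugated (every ring atom contributes a p orbital); 3 ring double bonds give 6 π electrons. Since 6 = 4n+2 (n=1), it is aromatic (benzene).
2 of the 3 rings are aromatic. Total: 2.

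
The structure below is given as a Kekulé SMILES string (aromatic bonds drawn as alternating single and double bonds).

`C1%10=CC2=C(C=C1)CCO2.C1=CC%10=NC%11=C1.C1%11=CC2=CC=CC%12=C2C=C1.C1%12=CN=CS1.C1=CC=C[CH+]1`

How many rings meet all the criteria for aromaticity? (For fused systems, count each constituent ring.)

5

The SMILES encodes a six-membered carbon ring with three alternating C=C double bonds, fused to a five-membered ring containing one oxygen and two sp³ carbons; a six-membered ring of five carbons and one nitrogen with three alternating double bonds; two fused six-membered carbon rings, each with three alternating C=C double bonds; a five-membered ring with a sulfur at position 1 and a nitrogen at position 3 (in a C=N bond), with two double bonds; a five-membered all-carbon ring bearing a positive charge on one carbon, with two C=C double bonds.
The 6-membered ring is planar and fully conjugated; 3 ring double bonds give 6 π electrons. That satisfies 4n+2 with n=1, so it is aromatic (benzene ring).
The 5-membered ring with one oxygen has two sp³ carbons, so it is not fully conjugated — not aromatic (oxolane ring).
The 6-membered ring with one nitrogen is fully conjugated (every ring atom contributes a p orbital); 3 ring double bonds give 6 π electrons. 6 = 4(1)+2, so it is aromatic (pyridine).
The fused 6/6-membered bicyclic is a single π system with 10 sp² atoms and 10 π electrons from ring double bonds. 10 = 4(2)+2, so the system is aromatic and both rings count as aromatic (naphthalene).
The 5-membered ring with one sulfur and one =N– is planar and fully conjugated; 2 ring double bonds (4 π electrons) plus a heteroatom lone pair (2) give 6 π electrons. 6 = 4(1)+2, so it is aromatic (thiazole).
The 5-membered ring has only sp² ring atoms; a planar conformation would have a fully conjugated π system of 4 electrons. But 4 = 4(1), which is 4n not 4n+2, so it is not aromatic (cyclopentadienyl cation).
5 of the 7 rings are aromatic. Total: 5.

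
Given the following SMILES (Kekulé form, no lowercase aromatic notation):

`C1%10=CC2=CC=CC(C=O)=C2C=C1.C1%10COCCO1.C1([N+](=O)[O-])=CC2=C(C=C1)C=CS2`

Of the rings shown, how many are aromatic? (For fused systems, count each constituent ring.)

The SMILES encodes two fused six-membered carbon rings, each with three alternating C=C double bonds; a six-membered saturated ring with oxygens at positions 1 and 4; a six-membered carbon ring with three alternating C=C double bonds, fused to a five-membered ring containing one sulfur and two C=C double bonds.
The fused 6/6-membered bicyclic is a single π system with 10 sp² atoms and 10 π electrons from ring double bonds. 10 = 4(2)+2, so the system is aromatic and both rings count as aromatic (naphthalene).
The 6-membered ring with two oxygens (1,4) has only sp³ atoms, so it is not fully conjugated — not aromatic (1,4-dioxane).
The fused 6/5-membered bicyclic (with one sulfur) is a single π system with 9 sp² atoms and 10 π electrons from ring double bonds plus a heteroatom lone pair. 10 = 4(2)+2, so the system is aromatic and both rings count as aromatic (benzothiophene).
4 of the 5 rings are aromatic. Total: 4.

4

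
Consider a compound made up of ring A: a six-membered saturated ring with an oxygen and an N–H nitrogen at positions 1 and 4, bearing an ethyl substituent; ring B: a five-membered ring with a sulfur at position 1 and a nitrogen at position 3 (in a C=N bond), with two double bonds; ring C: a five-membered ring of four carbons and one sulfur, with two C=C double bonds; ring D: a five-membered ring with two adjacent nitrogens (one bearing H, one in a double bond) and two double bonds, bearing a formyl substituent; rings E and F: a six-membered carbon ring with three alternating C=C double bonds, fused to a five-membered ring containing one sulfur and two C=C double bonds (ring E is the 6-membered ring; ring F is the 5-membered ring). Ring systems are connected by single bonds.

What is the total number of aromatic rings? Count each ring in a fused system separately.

5

Ring A has only sp³ atoms, so it is not fully conjugated — not aromatic (morpholine).
Ring B is fully conjugated (every ring atom contributes a p orbital); 2 ring double bonds (4 π electrons) plus a heteroatom lone pair (2) give 6 π electrons. That satisfies 4n+2 with n=1, so ring B is aromatic (thiazole).
Ring C is planar and fully conjugated; 2 ring double bonds (4 π electrons) plus a heteroatom lone pair (2) give 6 π electrons. Since 6 = 4n+2 (n=1), ring C is aromatic (thiophene).
Ring D is fully conjugated (every ring atom contributes a p orbital); 2 ring double bonds (4 π electrons) plus a heteroatom lone pair (2) give 6 π electrons. 6 = 4(1)+2, so ring D is aromatic (pyrazole).
Rings E and F form a fused bicyclic system (with one sulfur) with 9 sp² atoms and 10 π electrons from ring double bonds plus a heteroatom lone pair. 10 = 4(2)+2, so the system is aromatic and both rings count as aromatic (benzothiophene).
Aromatic: B, C, D, E, F. Total: 5.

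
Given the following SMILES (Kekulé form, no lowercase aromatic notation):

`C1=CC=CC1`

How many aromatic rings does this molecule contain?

The SMILES encodes a five-membered carbon ring with two conjugated C=C double bonds and one sp³ carbon.
The 5-membered ring has one sp³ carbon, so it is not fully conjugated — not aromatic (cyclopentadiene).

0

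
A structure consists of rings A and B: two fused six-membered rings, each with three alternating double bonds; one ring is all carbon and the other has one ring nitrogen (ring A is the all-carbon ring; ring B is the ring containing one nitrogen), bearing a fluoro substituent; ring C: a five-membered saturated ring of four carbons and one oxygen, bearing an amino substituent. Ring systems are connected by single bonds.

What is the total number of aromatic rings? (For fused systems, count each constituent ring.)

Rings A and B form a fused bicyclic system (with one nitrogen) with 10 sp² atoms and 10 π electrons from ring double bonds. 10 = 4(2)+2, so the system is aromatic and both rings count as aromatic (quinoline).
Ring C has only sp³ atoms, so it is not fully conjugated — not aromatic (tetrahydrofuran).
Aromatic: A, B. Total: 2.

2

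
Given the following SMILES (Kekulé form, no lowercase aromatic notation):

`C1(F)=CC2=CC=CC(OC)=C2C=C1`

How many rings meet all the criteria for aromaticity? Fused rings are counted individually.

The SMILES encodes two fused six-membered carbon rings, each with three alternating C=C double bonds.
The fused 6/6-membered bicyclic is a single π system with 10 sp² atoms and 10 π electrons from ring double bonds. 10 = 4(2)+2, so the system is aromatic and both rings count as aromatic (naphthalene).
2 of the 2 rings are aromatic. Total: 2.

2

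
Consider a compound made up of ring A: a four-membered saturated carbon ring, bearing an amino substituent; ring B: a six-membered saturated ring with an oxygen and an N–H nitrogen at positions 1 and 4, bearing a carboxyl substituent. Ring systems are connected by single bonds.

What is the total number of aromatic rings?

Ring A has only sp³ atoms, so it is not fully conjugated — not aromatic (cyclobutane).
Ring B has only sp³ atoms, so it is not fully conjugated — not aromatic (morpholine).
No ring is aromatic. Total: 0.

0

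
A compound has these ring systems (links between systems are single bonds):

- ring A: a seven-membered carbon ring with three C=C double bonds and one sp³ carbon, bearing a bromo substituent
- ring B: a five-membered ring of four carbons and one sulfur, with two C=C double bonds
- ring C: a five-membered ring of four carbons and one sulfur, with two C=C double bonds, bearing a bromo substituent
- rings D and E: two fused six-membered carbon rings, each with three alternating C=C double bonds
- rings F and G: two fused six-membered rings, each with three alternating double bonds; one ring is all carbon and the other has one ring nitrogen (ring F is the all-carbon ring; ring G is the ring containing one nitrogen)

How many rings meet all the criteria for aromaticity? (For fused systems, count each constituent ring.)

Ring A has one sp³ carbon, so it is not fully conjugated — not aromatic (cycloheptatriene).
Ring B is planar and fully conjugated; 2 ring double bonds (4 π electrons) plus a heteroatom lone pair (2) give 6 π electrons. 6 = 4(1)+2, so ring B is aromatic (thiophene).
Ring C has a continuous p-orbital overlap around the ring; 2 ring double bonds (4 π electrons) plus a heteroatom lone pair (2) give 6 π electrons. That satisfies 4n+2 with n=1, so ring C is aromatic (thiophene).
Rings D and E form a fused bicyclic system with 10 sp² atoms and 10 π electrons from ring double bonds. 10 = 4(2)+2, so the system is aromatic and both rings count as aromatic (naphthalene).
Rings F and G form a fused bicyclic system (with one nitrogen) with 10 sp² atoms and 10 π electrons from ring double bonds. 10 = 4(2)+2, so the system is aromatic and both rings count as aromatic (quinoline).
Aromatic: B, C, D, E, F, G. Total: 6.

6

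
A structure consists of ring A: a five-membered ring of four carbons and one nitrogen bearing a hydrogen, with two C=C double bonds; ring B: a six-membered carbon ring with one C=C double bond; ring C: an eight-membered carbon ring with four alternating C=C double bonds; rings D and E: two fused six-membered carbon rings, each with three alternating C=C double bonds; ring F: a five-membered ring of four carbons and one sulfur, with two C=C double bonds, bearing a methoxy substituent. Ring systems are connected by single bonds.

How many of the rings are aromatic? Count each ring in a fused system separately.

Ring A is fully conjugated (every ring atom contributes a p orbital); 2 ring double bonds (4 π electrons) plus a heteroatom lone pair (2) give 6 π electrons. That satisfies 4n+2 with n=1, so ring A is aromatic (pyrrole).
Ring B has four sp³ carbons, so it is not fully conjugated — not aromatic (cyclohexene).
Ring C has only sp² ring atoms; a planar conformation would have a fully conjugated π system of 8 electrons. But 8 = 4(2), which is 4n not 4n+2, so ring C is not aromatic (cyclooctatetraene) — cyclooctatetraene distorts into a non-planar tub to avoid antiaromaticity.
Rings D and E form a fused bicyclic system with 10 sp² atoms and 10 π electrons from ring double bonds. 10 = 4(2)+2, so the system is aromatic and both rings count as aromatic (naphthalene).
Ring F is planar and fully conjugated; 2 ring double bonds (4 π electrons) plus a heteroatom lone pair (2) give 6 π electrons. 6 = 4(1)+2, so ring F is aromatic (thiophene).
Aromatic: A, D, E, F. Total: 4.

4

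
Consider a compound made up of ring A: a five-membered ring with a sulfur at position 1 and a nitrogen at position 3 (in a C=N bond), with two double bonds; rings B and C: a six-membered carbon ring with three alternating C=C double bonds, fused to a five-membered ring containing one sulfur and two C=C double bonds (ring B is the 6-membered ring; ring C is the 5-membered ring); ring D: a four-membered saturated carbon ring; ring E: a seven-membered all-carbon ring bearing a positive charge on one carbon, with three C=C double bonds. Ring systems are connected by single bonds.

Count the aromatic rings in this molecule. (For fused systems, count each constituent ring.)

4

Ring A is fully conjugated (every ring atom contributes a p orbital); 2 ring double bonds (4 π electrons) plus a heteroatom lone pair (2) give 6 π electrons. Since 6 = 4n+2 (n=1), ring A is aromatic (thiazole).
Rings B and C form a fused bicyclic system (with one sulfur) with 9 sp² atoms and 10 π electrons from ring double bonds plus a heteroatom lone pair. 10 = 4(2)+2, so the system is aromatic and both rings count as aromatic (benzothiophene).
Ring D has only sp³ atoms, so it is not fully conjugated — not aromatic (cyclobutane).
Ring E is planar and fully conjugated; 3 ring double bonds (6 π electrons) plus the carbocation's empty p orbital (0, but keeps the ring conjugated) give 6 π electrons. That satisfies 4n+2 with n=1, so ring E is aromatic (tropylium cation).
Aromatic: A, B, C, E. Total: 4.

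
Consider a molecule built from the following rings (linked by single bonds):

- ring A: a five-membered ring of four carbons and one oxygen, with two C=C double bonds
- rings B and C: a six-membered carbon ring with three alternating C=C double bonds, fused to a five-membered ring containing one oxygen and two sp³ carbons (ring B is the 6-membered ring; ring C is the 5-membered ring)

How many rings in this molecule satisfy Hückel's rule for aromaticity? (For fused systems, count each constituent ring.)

2

Ring A is planar and fully conjugated; 2 ring double bonds (4 π electrons) plus a heteroatom lone pair (2) give 6 π electrons. That satisfies 4n+2 with n=1, so ring A is aromatic (furan).
Ring B is planar and fully conjugated; 3 ring double bonds give 6 π electrons. That satisfies 4n+2 with n=1, so ring B is aromatic (benzene ring).
Ring C has two sp³ carbons, so it is not fully conjugated — not aromatic (oxolane ring).
Aromatic: A, B. Total: 2.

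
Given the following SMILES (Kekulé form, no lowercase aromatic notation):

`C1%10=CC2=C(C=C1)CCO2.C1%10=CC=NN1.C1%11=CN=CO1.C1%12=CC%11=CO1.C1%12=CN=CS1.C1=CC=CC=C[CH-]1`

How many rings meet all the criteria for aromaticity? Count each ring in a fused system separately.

The SMILES encodes a six-membered carbon ring with three alternating C=C double bonds, fused to a five-membered ring containing one oxygen and two sp³ carbons; a five-membered ring with two adjacent nitrogens (one bearing H, one in a double bond) and two double bonds; a five-membered ring with an oxygen at position 1 and a nitrogen at position 3 (in a C=N bond), with two double bonds; a five-membered ring of four carbons and one oxygen, with two C=C double bonds; a five-membered ring with a sulfur at position 1 and a nitrogen at position 3 (in a C=N bond), with two double bonds; a seven-membered all-carbon ring bearing a negative charge on one carbon, with three C=C double bonds.
The 6-membered ring has a continuous p-orbital overlap around the ring; 3 ring double bonds give 6 π electrons. Since 6 = 4n+2 (n=1), it is aromatic (benzene ring).
The 5-membered ring with one oxygen has two sp³ carbons, so it is not fully conjugated — not aromatic (oxolane ring).
The 5-membered ring with two adjacent nitrogens (one N–H, one =N–) is planar and fully conjugated; 2 ring double bonds (4 π electrons) plus a heteroatom lone pair (2) give 6 π electrons. Since 6 = 4n+2 (n=1), it is aromatic (pyrazole).
The 5-membered ring with one oxygen and one =N– has a continuous p-orbital overlap around the ring; 2 ring double bonds (4 π electrons) plus a heteroatom lone pair (2) give 6 π electrons. 6 = 4(1)+2, so it is aromatic (oxazole).
The second 5-membered ring with one oxygen has a continuous p-orbital overlap around the ring; 2 ring double bonds (4 π electrons) plus a heteroatom lone pair (2) give 6 π electrons. That satisfies 4n+2 with n=1, so it is aromatic (furan).
The 5-membered ring with one sulfur and one =N– is fully conjugated (every ring atom contributes a p orbital); 2 ring double bonds (4 π electrons) plus a heteroatom lone pair (2) give 6 π electrons. 6 = 4(1)+2, so it is aromatic (thiazole).
The 7-membered ring has only sp² ring atoms; a planar conformation would have a fully conjugated π system of 8 electrons. But 8 = 4(2), which is 4n not 4n+2, so it is not aromatic (cycloheptatrienyl anion).
5 of the 7 rings are aromatic. Total: 5.

5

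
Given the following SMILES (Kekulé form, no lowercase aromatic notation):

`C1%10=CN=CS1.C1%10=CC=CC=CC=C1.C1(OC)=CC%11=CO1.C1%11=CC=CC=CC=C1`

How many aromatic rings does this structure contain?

The SMILES encodes a five-membered ring with a sulfur at position 1 and a nitrogen at position 3 (in a C=N bond), with two double bonds; an eight-membered carbon ring with four alternating C=C double bonds; a five-membered ring of four carbons and one oxygen, with two C=C double bonds; an eight-membered carbon ring with four alternating C=C double bonds.
The 5-membered ring with one sulfur and one =N– is planar and fully conjugated; 2 ring double bonds (4 π electrons) plus a heteroatom lone pair (2) give 6 π electrons. Since 6 = 4n+2 (n=1), it is aromatic (thiazole).
The 8-membered ring has only sp² ring atoms; a planar conformation would have a fully conjugated π system of 8 electrons. But 8 = 4(2), which is 4n not 4n+2, so it is not aromatic (cyclooctatetraene) — cyclooctatetraene distorts into a non-planar tub to avoid antiaromaticity.
The 5-membered ring with one oxygen has a continuous p-orbital overlap around the ring; 2 ring double bonds (4 π electrons) plus a heteroatom lone pair (2) give 6 π electrons. That satisfies 4n+2 with n=1, so it is aromatic (furan).
The second 8-membered ring has only sp² ring atoms; a planar conformation would have a fully conjugated π system of 8 electrons. But 8 = 4(2), which is 4n not 4n+2, so it is not aromatic (cyclooctatetraene) — cyclooctatetraene distorts into a non-planar tub to avoid antiaromaticity.
2 of the 4 rings are aromatic. Total: 2.

2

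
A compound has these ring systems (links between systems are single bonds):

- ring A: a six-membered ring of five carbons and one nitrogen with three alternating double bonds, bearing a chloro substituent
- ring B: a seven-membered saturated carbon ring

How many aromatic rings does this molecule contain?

Ring A is fully conjugated (every ring atom contributes a p orbital); 3 ring double bonds give 6 π electrons. That satisfies 4n+2 with n=1, so ring A is aromatic (pyridine).
Ring B has only sp³ atoms, so it is not fully conjugated — not aromatic (cycloheptane).
Aromatic: A. Total: 1.

1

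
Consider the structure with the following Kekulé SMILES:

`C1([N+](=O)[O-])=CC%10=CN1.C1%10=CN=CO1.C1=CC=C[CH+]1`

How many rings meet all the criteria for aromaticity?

The SMILES encodes a five-membered ring of four carbons and one nitrogen bearing a hydrogen, with two C=C double bonds; a five-membered ring with an oxygen at position 1 and a nitrogen at position 3 (in a C=N bond), with two double bonds; a five-membered all-carbon ring bearing a positive charge on one carbon, with two C=C double bonds.
The 5-membered ring with one N–H is planar and fully conjugated; 2 ring double bonds (4 π electrons) plus a heteroatom lone pair (2) give 6 π electrons. Since 6 = 4n+2 (n=1), it is aromatic (pyrrole).
The 5-membered ring with one oxygen and one =N– is fully conjugated (every ring atom contributes a p orbital); 2 ring double bonds (4 π electrons) plus a heteroatom lone pair (2) give 6 π electrons. Since 6 = 4n+2 (n=1), it is aromatic (oxazole).
The 5-membered ring has only sp² ring atoms; a planar conformation would have a fully conjugated π system of 4 electrons. But 4 = 4(1), which is 4n not 4n+2, so it is not aromatic (cyclopentadienyl cation).
2 of the 3 rings are aromatic. Total: 2.

2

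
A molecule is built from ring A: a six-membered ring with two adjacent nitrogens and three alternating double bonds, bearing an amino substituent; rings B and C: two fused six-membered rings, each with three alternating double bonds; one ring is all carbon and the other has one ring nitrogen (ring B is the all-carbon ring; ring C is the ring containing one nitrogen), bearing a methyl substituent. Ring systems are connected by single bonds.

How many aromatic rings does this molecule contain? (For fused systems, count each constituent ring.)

3

Ring A is planar and fully conjugated; 3 ring double bonds give 6 π electrons. 6 = 4(1)+2, so ring A is aromatic (pyridazine).
Rings B and C form a fused bicyclic system (with one nitrogen) with 10 sp² atoms and 10 π electrons from ring double bonds. 10 = 4(2)+2, so the system is aromatic and both rings count as aromatic (quinoline).
Aromatic: A, B, C. Total: 3.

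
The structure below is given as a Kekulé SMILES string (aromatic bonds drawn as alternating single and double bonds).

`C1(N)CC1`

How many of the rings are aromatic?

0

The SMILES encodes a three-membered saturated carbon ring.
The 3-membered ring has only sp³ atoms, so it is not fully conjugated — not aromatic (cyclopropane).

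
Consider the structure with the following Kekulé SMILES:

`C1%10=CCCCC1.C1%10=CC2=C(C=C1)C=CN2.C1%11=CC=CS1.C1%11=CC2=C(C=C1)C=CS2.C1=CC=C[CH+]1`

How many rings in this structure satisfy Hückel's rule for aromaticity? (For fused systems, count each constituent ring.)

5

The SMILES encodes a six-membered carbon ring with one C=C double bond; a six-membered carbon ring with three alternating C=C double bonds, fused to a five-membered ring containing one N–H nitrogen and two C=C double bonds; a five-membered ring of four carbons and one sulfur, with two C=C double bonds; a six-membered carbon ring with three alternating C=C double bonds, fused to a five-membered ring containing one sulfur and two C=C double bonds; a five-membered all-carbon ring bearing a positive charge on one carbon, with two C=C double bonds.
The 6-membered ring has four sp³ carbons, so it is not fully conjugated — not aromatic (cyclohexene).
The fused 6/5-membered bicyclic (with one N–H) is a single π system with 9 sp² atoms and 10 π electrons from ring double bonds plus a heteroatom lone pair. 10 = 4(2)+2, so the system is aromatic and both rings count as aromatic (indole).
The 5-membered ring with one sulfur has a continuous p-orbital overlap around the ring; 2 ring double bonds (4 π electrons) plus a heteroatom lone pair (2) give 6 π electrons. That satisfies 4n+2 with n=1, so it is aromatic (thiophene).
The fused 6/5-membered bicyclic (with one sulfur) is a single π system with 9 sp² atoms and 10 π electrons from ring double bonds plus a heteroatom lone pair. 10 = 4(2)+2, so the system is aromatic and both rings count as aromatic (benzothiophene).
The 5-membered ring has only sp² ring atoms; a planar conformation would have a fully conjugated π system of 4 electrons. But 4 = 4(1), which is 4n not 4n+2, so it is not aromatic (cyclopentadienyl cation).
5 of the 7 rings are aromatic. Total: 5.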